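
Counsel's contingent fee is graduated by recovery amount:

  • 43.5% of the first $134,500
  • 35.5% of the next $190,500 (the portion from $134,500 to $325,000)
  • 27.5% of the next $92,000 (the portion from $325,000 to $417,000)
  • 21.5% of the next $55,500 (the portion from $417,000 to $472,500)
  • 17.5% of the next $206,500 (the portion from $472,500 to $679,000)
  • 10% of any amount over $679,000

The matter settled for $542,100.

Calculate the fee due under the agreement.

$175,547.50

First $134,500 at 43.5% = $58,507.50
Next $190,500 at 35.5% = $67,627.50
Next $92,000 at 27.5% = $25,300.00
Next $55,500 at 21.5% = $11,932.50
Remaining $69,600 at 17.5% = $12,180.00
Fee: $58,507.50 + $67,627.50 + $25,300.00 + $11,932.50 + $12,180.00 = $175,547.50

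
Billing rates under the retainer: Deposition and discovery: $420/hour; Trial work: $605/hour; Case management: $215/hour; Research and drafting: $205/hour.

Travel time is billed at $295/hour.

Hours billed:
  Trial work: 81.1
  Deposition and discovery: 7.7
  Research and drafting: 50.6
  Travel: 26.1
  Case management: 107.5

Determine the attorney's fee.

Deposition and discovery: 7.7 × $420 = $3,234.00
Trial work: 81.1 × $605 = $49,065.50
Case management: 107.5 × $215 = $23,112.50
Research and drafting: 50.6 × $205 = $10,373.00
Subtotal: $3,234.00 + $49,065.50 + $23,112.50 + $10,373.00 = $85,785.00
Travel: 26.1 × $295 = $7,699.50
Total: $85,785.00 + $7,699.50 = $93,484.50

$93,484.50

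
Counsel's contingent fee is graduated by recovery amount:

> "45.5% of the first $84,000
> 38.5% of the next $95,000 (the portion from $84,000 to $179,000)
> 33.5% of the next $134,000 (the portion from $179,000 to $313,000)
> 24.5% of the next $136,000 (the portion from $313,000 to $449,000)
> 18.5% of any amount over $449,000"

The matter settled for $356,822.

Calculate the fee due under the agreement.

$130,421.39

First $84,000 at 45.5% = $38,220.00
Next $95,000 at 38.5% = $36,575.00
Next $134,000 at 33.5% = $44,890.00
Remaining $43,822 at 24.5% = $10,736.39
Fee: $38,220.00 + $36,575.00 + $44,890.00 + $10,736.39 = $130,421.39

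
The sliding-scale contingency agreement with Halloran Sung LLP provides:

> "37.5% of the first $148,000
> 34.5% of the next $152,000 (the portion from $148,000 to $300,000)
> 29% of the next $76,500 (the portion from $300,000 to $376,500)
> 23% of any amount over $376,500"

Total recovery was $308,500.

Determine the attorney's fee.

$110,405.00

First $148,000 at 37.5% = $55,500.00
Next $152,000 at 34.5% = $52,440.00
Remaining $8,500 at 29% = $2,465.00
Fee: $55,500.00 + $52,440.00 + $2,465.00 = $110,405.00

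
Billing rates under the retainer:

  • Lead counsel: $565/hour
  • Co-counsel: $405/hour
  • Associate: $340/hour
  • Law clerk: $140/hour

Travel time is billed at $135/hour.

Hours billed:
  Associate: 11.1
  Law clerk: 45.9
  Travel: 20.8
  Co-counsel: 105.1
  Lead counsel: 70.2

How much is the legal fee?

Lead counsel: 70.2 × $565 = $39,663.00
Co-counsel: 105.1 × $405 = $42,565.50
Associate: 11.1 × $340 = $3,774.00
Law clerk: 45.9 × $140 = $6,426.00
Subtotal: $39,663.00 + $42,565.50 + $3,774.00 + $6,426.00 = $92,428.50
Travel: 20.8 × $135 = $2,808.00
Total: $92,428.50 + $2,808.00 = $95,236.50

$95,236.50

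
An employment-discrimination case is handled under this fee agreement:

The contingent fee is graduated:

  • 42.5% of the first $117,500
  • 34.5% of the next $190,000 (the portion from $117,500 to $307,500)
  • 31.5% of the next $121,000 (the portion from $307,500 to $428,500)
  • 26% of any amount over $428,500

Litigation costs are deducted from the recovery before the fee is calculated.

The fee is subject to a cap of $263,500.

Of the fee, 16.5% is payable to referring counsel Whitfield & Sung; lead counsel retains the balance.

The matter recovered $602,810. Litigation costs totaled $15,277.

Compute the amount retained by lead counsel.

$162,784.15

Fee base (net of costs): $602,810 − $15,277 = $587,533
First $117,500 at 42.5% = $49,937.50
Next $190,000 at 34.5% = $65,550.00
Next $121,000 at 31.5% = $38,115.00
Remaining $159,033 at 26% = $41,348.58
Fee: $49,937.50 + $65,550.00 + $38,115.00 + $41,348.58 = $194,951.08
$194,951.08 is under the $263,500 cap.
Referral share: 16.5% of $194,951.08 = $32,166.93; lead counsel retains $194,951.08 − $32,166.93 = $162,784.15.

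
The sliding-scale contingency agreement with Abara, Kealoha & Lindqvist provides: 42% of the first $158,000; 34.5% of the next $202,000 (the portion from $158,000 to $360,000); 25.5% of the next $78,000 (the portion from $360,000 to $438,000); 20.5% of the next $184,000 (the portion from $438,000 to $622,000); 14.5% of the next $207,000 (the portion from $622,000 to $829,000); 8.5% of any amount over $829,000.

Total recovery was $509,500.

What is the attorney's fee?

$170,597.50

First $158,000 at 42% = $66,360.00
Next $202,000 at 34.5% = $69,690.00
Next $78,000 at 25.5% = $19,890.00
Remaining $71,500 at 20.5% = $14,657.50
Fee: $66,360.00 + $69,690.00 + $19,890.00 + $14,657.50 = $170,597.50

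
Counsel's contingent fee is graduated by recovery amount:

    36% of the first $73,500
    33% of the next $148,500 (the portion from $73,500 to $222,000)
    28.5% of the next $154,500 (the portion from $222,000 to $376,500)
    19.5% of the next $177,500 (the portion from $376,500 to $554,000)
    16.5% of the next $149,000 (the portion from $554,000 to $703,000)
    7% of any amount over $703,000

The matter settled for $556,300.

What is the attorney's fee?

$154,489.50

First $73,500 at 36% = $26,460.00
Next $148,500 at 33% = $49,005.00
Next $154,500 at 28.5% = $44,032.50
Next $177,500 at 19.5% = $34,612.50
Remaining $2,300 at 16.5% = $379.50
Fee: $26,460.00 + $49,005.00 + $44,032.50 + $34,612.50 + $379.50 = $154,489.50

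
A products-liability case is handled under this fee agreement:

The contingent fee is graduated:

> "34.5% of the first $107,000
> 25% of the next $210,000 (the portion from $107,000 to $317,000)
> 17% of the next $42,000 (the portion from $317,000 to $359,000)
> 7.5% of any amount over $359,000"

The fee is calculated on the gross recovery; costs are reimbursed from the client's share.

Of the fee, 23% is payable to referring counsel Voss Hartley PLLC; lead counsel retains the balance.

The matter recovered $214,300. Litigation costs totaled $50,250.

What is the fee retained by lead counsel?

Fee base is the gross recovery, $214,300; costs are reimbursed separately.
First $107,000 at 34.5% = $36,915.00
Remaining $107,300 at 25% = $26,825.00
Fee: $36,915.00 + $26,825.00 = $63,740.00
Referral share: 23% of $63,740.00 = $14,660.20; lead counsel retains $63,740.00 − $14,660.20 = $49,079.80.

$49,079.80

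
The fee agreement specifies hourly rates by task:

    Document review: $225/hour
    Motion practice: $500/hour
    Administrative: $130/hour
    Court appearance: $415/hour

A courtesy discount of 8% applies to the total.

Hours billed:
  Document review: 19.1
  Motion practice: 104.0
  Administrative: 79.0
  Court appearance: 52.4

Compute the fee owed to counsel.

Document review: 19.1 × $225 = $4,297.50
Motion practice: 104.0 × $500 = $52,000.00
Administrative: 79.0 × $130 = $10,270.00
Court appearance: 52.4 × $415 = $21,746.00
Subtotal: $88,313.50
Less 8% discount: −$7,065.08
Total: $88,313.50 − $7,065.08 = $81,248.42

$81,248.42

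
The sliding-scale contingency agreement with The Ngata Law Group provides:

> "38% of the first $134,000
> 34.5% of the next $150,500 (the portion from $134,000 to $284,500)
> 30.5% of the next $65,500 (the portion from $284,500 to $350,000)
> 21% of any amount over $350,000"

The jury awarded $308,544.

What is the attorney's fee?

First $134,000 at 38% = $50,920.00
Next $150,500 at 34.5% = $51,922.50
Remaining $24,044 at 30.5% = $7,333.42
Fee: $50,920.00 + $51,922.50 + $7,333.42 = $110,175.92

$110,175.92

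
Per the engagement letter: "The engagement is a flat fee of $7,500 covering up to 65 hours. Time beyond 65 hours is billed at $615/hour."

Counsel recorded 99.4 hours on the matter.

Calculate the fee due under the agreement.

$28,656.00

Flat fee: $7,500.00
Excess hours: 99.4 − 65 = 34.4
Overrun: 34.4 × $615 = $21,156.00
Total: $7,500.00 + $21,156.00 = $28,656.00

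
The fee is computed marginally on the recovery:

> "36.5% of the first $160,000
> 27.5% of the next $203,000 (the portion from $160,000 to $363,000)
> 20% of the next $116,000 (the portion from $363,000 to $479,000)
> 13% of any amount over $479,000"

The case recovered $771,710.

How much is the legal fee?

First $160,000 at 36.5% = $58,400.00
Next $203,000 at 27.5% = $55,825.00
Next $116,000 at 20% = $23,200.00
Remaining $292,710 at 13% = $38,052.30
Fee: $58,400.00 + $55,825.00 + $23,200.00 + $38,052.30 = $175,477.30

$175,477.30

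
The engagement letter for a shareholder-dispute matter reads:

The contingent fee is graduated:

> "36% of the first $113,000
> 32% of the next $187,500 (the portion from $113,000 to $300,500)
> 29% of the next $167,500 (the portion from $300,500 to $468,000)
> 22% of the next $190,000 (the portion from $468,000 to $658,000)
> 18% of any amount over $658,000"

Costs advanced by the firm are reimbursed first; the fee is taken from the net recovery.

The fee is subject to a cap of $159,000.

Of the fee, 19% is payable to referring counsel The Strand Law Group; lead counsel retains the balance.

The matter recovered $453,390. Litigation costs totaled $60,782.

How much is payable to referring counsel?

Fee base (net of costs): $453,390 − $60,782 = $392,608
First $113,000 at 36% = $40,680.00
Next $187,500 at 32% = $60,000.00
Remaining $92,108 at 29% = $26,711.32
Fee: $40,680.00 + $60,000.00 + $26,711.32 = $127,391.32
$127,391.32 is under the $159,000 cap.
Referral share: 19% of $127,391.32 = $24,204.35; lead counsel retains $127,391.32 − $24,204.35 = $103,186.97.

$24,204.35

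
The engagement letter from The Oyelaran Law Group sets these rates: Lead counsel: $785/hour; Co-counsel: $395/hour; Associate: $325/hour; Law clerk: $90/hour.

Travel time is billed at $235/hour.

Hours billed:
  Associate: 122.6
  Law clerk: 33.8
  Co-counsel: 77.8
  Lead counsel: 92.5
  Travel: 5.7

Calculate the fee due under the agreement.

Lead counsel: 92.5 × $785 = $72,612.50
Co-counsel: 77.8 × $395 = $30,731.00
Associate: 122.6 × $325 = $39,845.00
Law clerk: 33.8 × $90 = $3,042.00
Subtotal: $72,612.50 + $30,731.00 + $39,845.00 + $3,042.00 = $146,230.50
Travel: 5.7 × $235 = $1,339.50
Total: $146,230.50 + $1,339.50 = $147,570.00

$147,570.00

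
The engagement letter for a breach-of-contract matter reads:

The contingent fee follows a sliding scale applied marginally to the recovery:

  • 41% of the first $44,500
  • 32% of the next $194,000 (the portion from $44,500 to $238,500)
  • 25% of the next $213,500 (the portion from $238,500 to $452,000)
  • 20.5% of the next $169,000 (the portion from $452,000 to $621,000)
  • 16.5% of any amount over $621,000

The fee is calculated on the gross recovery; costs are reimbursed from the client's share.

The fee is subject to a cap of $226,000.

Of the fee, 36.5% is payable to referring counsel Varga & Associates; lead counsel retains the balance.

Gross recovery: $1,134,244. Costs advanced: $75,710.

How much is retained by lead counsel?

$143,510.00

Fee base is the gross recovery, $1,134,244; costs are reimbursed separately.
First $44,500 at 41% = $18,245.00
Next $194,000 at 32% = $62,080.00
Next $213,500 at 25% = $53,375.00
Next $169,000 at 20.5% = $34,645.00
Remaining $513,244 at 16.5% = $84,685.26
Fee: $18,245.00 + $62,080.00 + $53,375.00 + $34,645.00 + $84,685.26 = $253,030.26
$253,030.26 exceeds the $226,000 cap, so the fee is capped at $226,000.00.
Referral share: 36.5% of $226,000.00 = $82,490.00; lead counsel retains $226,000.00 − $82,490.00 = $143,510.00.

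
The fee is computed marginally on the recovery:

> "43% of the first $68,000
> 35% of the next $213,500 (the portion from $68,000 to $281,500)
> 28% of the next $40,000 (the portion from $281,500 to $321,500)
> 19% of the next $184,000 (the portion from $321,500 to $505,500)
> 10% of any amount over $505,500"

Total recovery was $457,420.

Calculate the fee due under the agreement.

$140,989.80

First $68,000 at 43% = $29,240.00
Next $213,500 at 35% = $74,725.00
Next $40,000 at 28% = $11,200.00
Remaining $135,920 at 19% = $25,824.80
Fee: $29,240.00 + $74,725.00 + $11,200.00 + $25,824.80 = $140,989.80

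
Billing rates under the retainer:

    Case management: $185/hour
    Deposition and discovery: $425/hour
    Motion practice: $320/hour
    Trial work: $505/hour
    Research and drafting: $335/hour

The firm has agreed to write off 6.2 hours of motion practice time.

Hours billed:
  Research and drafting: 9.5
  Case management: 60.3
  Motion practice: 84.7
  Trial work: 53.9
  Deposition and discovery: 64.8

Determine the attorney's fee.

Case management: 60.3 × $185 = $11,155.50
Deposition and discovery: 64.8 × $425 = $27,540.00
Motion practice: 84.7 × $320 = $27,104.00
Trial work: 53.9 × $505 = $27,219.50
Research and drafting: 9.5 × $335 = $3,182.50
Subtotal: $96,201.50
Write-off: 6.2 × $320 = $1,984.00
Total: $96,201.50 − $1,984.00 = $94,217.50

$94,217.50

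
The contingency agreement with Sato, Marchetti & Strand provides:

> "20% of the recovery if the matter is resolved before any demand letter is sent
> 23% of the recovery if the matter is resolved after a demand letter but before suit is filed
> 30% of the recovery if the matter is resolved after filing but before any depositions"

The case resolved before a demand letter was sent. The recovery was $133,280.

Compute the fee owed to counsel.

The matter resolved before a demand letter was sent, so the 20% rate applies.
$133,280 × 20% = $26,656.00

$26,656.00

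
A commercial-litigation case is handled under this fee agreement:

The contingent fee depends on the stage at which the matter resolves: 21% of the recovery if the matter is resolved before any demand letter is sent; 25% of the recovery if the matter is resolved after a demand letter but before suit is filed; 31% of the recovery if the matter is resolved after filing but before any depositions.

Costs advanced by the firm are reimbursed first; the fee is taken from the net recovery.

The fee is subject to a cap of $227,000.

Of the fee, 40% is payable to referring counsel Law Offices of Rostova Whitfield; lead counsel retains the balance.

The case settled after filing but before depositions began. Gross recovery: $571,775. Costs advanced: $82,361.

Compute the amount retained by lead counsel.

Fee base (net of costs): $571,775 − $82,361 = $489,414
The matter settled after filing but before depositions began, so the 31% rate applies.
$489,414 × 31% = $151,718.34
$151,718.34 is under the $227,000 cap.
Referral share: 40% of $151,718.34 = $60,687.34; lead counsel retains $151,718.34 − $60,687.34 = $91,031.00.

$91,031.00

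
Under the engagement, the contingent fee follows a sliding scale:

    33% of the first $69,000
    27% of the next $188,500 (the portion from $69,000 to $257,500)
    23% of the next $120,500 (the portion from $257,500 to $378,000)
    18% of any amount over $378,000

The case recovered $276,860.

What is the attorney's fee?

First $69,000 at 33% = $22,770.00
Next $188,500 at 27% = $50,895.00
Remaining $19,360 at 23% = $4,452.80
Fee: $22,770.00 + $50,895.00 + $4,452.80 = $78,117.80

$78,117.80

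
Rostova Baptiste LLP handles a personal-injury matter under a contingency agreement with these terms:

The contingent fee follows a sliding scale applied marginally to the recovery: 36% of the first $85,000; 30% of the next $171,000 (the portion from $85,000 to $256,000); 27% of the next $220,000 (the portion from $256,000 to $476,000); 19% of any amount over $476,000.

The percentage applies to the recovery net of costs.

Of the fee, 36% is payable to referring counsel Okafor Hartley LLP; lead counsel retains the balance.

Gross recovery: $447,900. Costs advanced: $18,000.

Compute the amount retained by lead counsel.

Fee base (net of costs): $447,900 − $18,000 = $429,900
First $85,000 at 36% = $30,600.00
Next $171,000 at 30% = $51,300.00
Remaining $173,900 at 27% = $46,953.00
Fee: $30,600.00 + $51,300.00 + $46,953.00 = $128,853.00
Referral share: 36% of $128,853.00 = $46,387.08; lead counsel retains $128,853.00 − $46,387.08 = $82,465.92.

$82,465.92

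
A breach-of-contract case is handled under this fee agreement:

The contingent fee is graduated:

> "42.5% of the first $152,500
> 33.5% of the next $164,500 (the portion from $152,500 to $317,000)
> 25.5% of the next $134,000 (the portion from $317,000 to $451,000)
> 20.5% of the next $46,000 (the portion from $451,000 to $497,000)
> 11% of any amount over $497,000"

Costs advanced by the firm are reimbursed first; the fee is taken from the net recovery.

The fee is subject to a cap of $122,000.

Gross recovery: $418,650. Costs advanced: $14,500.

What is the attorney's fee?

Fee base (net of costs): $418,650 − $14,500 = $404,150
First $152,500 at 42.5% = $64,812.50
Next $164,500 at 33.5% = $55,107.50
Remaining $87,150 at 25.5% = $22,223.25
Fee: $64,812.50 + $55,107.50 + $22,223.25 = $142,143.25
$142,143.25 exceeds the $122,000 cap, so the fee is capped at $122,000.00.

$122,000.00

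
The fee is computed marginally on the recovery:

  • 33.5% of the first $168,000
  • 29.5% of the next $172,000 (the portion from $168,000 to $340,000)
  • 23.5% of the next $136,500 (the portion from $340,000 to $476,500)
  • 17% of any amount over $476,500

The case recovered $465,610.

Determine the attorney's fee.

$136,538.35

First $168,000 at 33.5% = $56,280.00
Next $172,000 at 29.5% = $50,740.00
Remaining $125,610 at 23.5% = $29,518.35
Fee: $56,280.00 + $50,740.00 + $29,518.35 = $136,538.35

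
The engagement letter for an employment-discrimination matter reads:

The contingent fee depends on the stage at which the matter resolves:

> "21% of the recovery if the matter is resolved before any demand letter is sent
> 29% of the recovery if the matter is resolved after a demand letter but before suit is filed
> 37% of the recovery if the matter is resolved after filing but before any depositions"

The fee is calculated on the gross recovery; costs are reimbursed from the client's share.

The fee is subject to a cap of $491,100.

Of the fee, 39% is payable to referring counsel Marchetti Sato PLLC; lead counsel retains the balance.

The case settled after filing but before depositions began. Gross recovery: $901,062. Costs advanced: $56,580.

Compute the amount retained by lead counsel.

$203,369.69

Fee base is the gross recovery, $901,062; costs are reimbursed separately.
The matter settled after filing but before depositions began, so the 37% rate applies.
$901,062 × 37% = $333,392.94
$333,392.94 is under the $491,100 cap.
Referral share: 39% of $333,392.94 = $130,023.25; lead counsel retains $333,392.94 − $130,023.25 = $203,369.69.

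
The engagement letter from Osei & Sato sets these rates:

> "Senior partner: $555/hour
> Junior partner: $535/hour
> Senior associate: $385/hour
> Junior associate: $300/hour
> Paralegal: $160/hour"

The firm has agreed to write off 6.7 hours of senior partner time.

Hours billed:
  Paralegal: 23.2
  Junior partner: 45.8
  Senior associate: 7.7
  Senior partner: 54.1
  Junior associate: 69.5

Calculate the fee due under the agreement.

Senior partner: 54.1 × $555 = $30,025.50
Junior partner: 45.8 × $535 = $24,503.00
Senior associate: 7.7 × $385 = $2,964.50
Junior associate: 69.5 × $300 = $20,850.00
Paralegal: 23.2 × $160 = $3,712.00
Subtotal: $82,055.00
Write-off: 6.7 × $555 = $3,718.50
Total: $82,055.00 − $3,718.50 = $78,336.50

$78,336.50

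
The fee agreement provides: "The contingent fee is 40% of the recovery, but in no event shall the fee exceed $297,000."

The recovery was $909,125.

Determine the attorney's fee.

$297,000.00

40% of $909,125 = $363,650.00
That exceeds the $297,000 cap, so the fee is capped at $297,000.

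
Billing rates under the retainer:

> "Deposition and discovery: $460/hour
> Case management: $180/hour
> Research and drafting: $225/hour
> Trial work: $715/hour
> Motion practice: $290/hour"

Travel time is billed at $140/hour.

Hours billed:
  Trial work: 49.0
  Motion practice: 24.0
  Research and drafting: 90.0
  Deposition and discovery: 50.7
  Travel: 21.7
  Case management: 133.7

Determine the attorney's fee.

Deposition and discovery: 50.7 × $460 = $23,322.00
Case management: 133.7 × $180 = $24,066.00
Research and drafting: 90.0 × $225 = $20,250.00
Trial work: 49.0 × $715 = $35,035.00
Motion practice: 24.0 × $290 = $6,960.00
Subtotal: $23,322.00 + $24,066.00 + $20,250.00 + $35,035.00 + $6,960.00 = $109,633.00
Travel: 21.7 × $140 = $3,038.00
Total: $109,633.00 + $3,038.00 = $112,671.00

$112,671.00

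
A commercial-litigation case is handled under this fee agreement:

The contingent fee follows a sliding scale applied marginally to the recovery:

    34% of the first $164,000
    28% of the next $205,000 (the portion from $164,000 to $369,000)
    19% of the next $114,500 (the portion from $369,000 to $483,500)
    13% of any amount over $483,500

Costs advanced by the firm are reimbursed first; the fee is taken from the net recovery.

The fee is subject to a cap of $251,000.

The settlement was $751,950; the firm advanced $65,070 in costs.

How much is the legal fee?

Fee base (net of costs): $751,950 − $65,070 = $686,880
First $164,000 at 34% = $55,760.00
Next $205,000 at 28% = $57,400.00
Next $114,500 at 19% = $21,755.00
Remaining $203,380 at 13% = $26,439.40
Fee: $55,760.00 + $57,400.00 + $21,755.00 + $26,439.40 = $161,354.40
$161,354.40 is under the $251,000 cap.

$161,354.40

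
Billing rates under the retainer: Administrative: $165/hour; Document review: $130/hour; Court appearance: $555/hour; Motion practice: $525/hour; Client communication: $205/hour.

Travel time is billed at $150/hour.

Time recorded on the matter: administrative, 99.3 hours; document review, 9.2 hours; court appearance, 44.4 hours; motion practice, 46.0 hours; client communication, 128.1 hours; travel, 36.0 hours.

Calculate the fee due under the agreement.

$98,033.00

Administrative: 99.3 × $165 = $16,384.50
Document review: 9.2 × $130 = $1,196.00
Court appearance: 44.4 × $555 = $24,642.00
Motion practice: 46.0 × $525 = $24,150.00
Client communication: 128.1 × $205 = $26,260.50
Subtotal: $16,384.50 + $1,196.00 + $24,642.00 + $24,150.00 + $26,260.50 = $92,633.00
Travel: 36.0 × $150 = $5,400.00
Total: $92,633.00 + $5,400.00 = $98,033.00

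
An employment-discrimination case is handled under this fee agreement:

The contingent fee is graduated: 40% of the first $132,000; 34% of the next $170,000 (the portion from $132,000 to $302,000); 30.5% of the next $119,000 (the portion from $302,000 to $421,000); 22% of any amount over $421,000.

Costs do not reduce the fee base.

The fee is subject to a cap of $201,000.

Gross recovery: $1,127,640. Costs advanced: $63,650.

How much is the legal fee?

Fee base is the gross recovery, $1,127,640; costs are reimbursed separately.
First $132,000 at 40% = $52,800.00
Next $170,000 at 34% = $57,800.00
Next $119,000 at 30.5% = $36,295.00
Remaining $706,640 at 22% = $155,460.80
Fee: $52,800.00 + $57,800.00 + $36,295.00 + $155,460.80 = $302,355.80
$302,355.80 exceeds the $201,000 cap, so the fee is capped at $201,000.00.

$201,000.00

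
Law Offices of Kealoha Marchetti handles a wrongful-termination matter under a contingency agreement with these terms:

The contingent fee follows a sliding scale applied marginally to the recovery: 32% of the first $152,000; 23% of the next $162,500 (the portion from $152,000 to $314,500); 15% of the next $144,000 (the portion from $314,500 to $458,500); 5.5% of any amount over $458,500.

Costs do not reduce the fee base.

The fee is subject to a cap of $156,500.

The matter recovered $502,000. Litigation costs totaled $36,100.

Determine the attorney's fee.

$110,007.50

Fee base is the gross recovery, $502,000; costs are reimbursed separately.
First $152,000 at 32% = $48,640.00
Next $162,500 at 23% = $37,375.00
Next $144,000 at 15% = $21,600.00
Remaining $43,500 at 5.5% = $2,392.50
Fee: $48,640.00 + $37,375.00 + $21,600.00 + $2,392.50 = $110,007.50
$110,007.50 is under the $156,500 cap.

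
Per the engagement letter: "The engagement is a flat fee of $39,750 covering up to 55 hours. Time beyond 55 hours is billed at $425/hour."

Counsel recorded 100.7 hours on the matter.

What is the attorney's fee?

$59,172.50

Flat fee: $39,750.00
Excess hours: 100.7 − 55 = 45.7
Overrun: 45.7 × $425 = $19,422.50
Total: $39,750.00 + $19,422.50 = $59,172.50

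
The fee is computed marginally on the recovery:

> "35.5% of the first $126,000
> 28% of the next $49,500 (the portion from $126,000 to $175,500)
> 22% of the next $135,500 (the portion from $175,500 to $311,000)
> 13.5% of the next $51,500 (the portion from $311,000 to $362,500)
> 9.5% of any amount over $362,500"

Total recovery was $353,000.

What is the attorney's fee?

First $126,000 at 35.5% = $44,730.00
Next $49,500 at 28% = $13,860.00
Next $135,500 at 22% = $29,810.00
Remaining $42,000 at 13.5% = $5,670.00
Fee: $44,730.00 + $13,860.00 + $29,810.00 + $5,670.00 = $94,070.00

$94,070.00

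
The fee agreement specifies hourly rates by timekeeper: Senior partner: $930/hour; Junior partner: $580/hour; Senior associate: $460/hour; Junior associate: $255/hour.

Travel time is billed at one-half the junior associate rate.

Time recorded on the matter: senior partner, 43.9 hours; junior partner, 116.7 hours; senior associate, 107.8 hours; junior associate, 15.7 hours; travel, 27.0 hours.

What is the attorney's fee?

$165,547.00

Senior partner: 43.9 × $930 = $40,827.00
Junior partner: 116.7 × $580 = $67,686.00
Senior associate: 107.8 × $460 = $49,588.00
Junior associate: 15.7 × $255 = $4,003.50
Subtotal: $40,827.00 + $67,686.00 + $49,588.00 + $4,003.50 = $162,104.50
Travel: 27.0 × ($255 ÷ 2) = 27.0 × $127.50 = $3,442.50
Total: $162,104.50 + $3,442.50 = $165,547.00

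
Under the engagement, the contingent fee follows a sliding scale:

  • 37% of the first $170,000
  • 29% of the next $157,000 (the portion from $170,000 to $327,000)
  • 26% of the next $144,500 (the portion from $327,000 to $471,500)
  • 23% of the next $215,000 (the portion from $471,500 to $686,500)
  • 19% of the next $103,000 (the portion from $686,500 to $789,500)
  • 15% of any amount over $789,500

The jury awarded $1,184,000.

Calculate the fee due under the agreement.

$274,195.00

First $170,000 at 37% = $62,900.00
Next $157,000 at 29% = $45,530.00
Next $144,500 at 26% = $37,570.00
Next $215,000 at 23% = $49,450.00
Next $103,000 at 19% = $19,570.00
Remaining $394,500 at 15% = $59,175.00
Fee: $62,900.00 + $45,530.00 + $37,570.00 + $49,450.00 + $19,570.00 + $59,175.00 = $274,195.00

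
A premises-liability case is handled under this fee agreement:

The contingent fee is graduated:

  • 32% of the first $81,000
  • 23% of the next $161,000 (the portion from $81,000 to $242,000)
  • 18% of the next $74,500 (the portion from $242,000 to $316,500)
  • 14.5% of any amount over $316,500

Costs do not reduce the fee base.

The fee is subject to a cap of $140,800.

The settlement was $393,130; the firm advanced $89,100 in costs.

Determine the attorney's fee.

$87,471.35

Fee base is the gross recovery, $393,130; costs are reimbursed separately.
First $81,000 at 32% = $25,920.00
Next $161,000 at 23% = $37,030.00
Next $74,500 at 18% = $13,410.00
Remaining $76,630 at 14.5% = $11,111.35
Fee: $25,920.00 + $37,030.00 + $13,410.00 + $11,111.35 = $87,471.35
$87,471.35 is under the $140,800 cap.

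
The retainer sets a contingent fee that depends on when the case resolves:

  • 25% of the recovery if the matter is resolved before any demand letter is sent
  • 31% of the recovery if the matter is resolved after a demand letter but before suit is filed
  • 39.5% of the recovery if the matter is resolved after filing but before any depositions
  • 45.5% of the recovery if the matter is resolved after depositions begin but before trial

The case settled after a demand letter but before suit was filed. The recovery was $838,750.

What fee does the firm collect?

The matter settled after a demand letter but before suit was filed, so the 31% rate applies.
$838,750 × 31% = $260,012.50

$260,012.50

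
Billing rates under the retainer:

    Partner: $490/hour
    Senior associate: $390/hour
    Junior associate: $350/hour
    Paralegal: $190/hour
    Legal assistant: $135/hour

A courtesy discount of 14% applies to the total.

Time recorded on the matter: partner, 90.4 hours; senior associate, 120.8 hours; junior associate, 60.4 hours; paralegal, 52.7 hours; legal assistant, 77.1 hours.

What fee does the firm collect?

$114,353.77

Partner: 90.4 × $490 = $44,296.00
Senior associate: 120.8 × $390 = $47,112.00
Junior associate: 60.4 × $350 = $21,140.00
Paralegal: 52.7 × $190 = $10,013.00
Legal assistant: 77.1 × $135 = $10,408.50
Subtotal: $132,969.50
Less 14% discount: −$18,615.73
Total: $132,969.50 − $18,615.73 = $114,353.77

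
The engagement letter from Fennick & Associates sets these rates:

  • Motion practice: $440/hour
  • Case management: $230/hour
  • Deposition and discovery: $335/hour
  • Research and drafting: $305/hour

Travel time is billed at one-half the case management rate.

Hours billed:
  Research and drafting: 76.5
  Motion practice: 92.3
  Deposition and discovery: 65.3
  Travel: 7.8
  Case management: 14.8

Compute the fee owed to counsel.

$90,121.00

Motion practice: 92.3 × $440 = $40,612.00
Case management: 14.8 × $230 = $3,404.00
Deposition and discovery: 65.3 × $335 = $21,875.50
Research and drafting: 76.5 × $305 = $23,332.50
Subtotal: $40,612.00 + $3,404.00 + $21,875.50 + $23,332.50 = $89,224.00
Travel: 7.8 × ($230 ÷ 2) = 7.8 × $115.00 = $897.00
Total: $89,224.00 + $897.00 = $90,121.00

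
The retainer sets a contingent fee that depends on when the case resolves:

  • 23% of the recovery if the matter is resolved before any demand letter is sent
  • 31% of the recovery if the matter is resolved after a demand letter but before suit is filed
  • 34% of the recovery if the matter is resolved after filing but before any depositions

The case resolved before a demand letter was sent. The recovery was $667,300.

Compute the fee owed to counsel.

The matter resolved before a demand letter was sent, so the 23% rate applies.
$667,300 × 23% = $153,479.00

$153,479.00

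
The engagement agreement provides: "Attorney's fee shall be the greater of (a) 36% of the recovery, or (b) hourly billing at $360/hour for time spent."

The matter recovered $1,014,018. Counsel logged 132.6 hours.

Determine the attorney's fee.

(a) 36% of $1,014,018 = $365,046.48
(b) 132.6 × $360 = $47,736.00
The greater is (a): $365,046.48.

$365,046.48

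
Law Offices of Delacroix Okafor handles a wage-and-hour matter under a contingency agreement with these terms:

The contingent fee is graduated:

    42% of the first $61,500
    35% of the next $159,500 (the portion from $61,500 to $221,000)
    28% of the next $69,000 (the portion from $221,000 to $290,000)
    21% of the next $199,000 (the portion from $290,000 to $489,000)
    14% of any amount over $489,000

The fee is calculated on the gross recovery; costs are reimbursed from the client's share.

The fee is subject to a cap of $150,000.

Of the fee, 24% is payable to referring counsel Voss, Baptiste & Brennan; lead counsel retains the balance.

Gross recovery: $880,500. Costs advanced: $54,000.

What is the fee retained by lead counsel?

$114,000.00

Fee base is the gross recovery, $880,500; costs are reimbursed separately.
First $61,500 at 42% = $25,830.00
Next $159,500 at 35% = $55,825.00
Next $69,000 at 28% = $19,320.00
Next $199,000 at 21% = $41,790.00
Remaining $391,500 at 14% = $54,810.00
Fee: $25,830.00 + $55,825.00 + $19,320.00 + $41,790.00 + $54,810.00 = $197,575.00
$197,575.00 exceeds the $150,000 cap, so the fee is capped at $150,000.00.
Referral share: 24% of $150,000.00 = $36,000.00; lead counsel retains $150,000.00 − $36,000.00 = $114,000.00.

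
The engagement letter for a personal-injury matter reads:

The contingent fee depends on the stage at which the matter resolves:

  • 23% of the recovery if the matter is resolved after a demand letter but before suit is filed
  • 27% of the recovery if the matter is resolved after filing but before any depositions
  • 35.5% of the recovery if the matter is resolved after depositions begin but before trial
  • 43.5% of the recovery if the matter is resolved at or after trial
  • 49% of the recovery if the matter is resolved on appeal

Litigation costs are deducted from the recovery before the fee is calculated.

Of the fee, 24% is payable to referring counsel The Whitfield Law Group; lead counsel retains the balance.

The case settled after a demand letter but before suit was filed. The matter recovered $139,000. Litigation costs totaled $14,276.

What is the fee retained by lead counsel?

Fee base (net of costs): $139,000 − $14,276 = $124,724
The matter settled after a demand letter but before suit was filed, so the 23% rate applies.
$124,724 × 23% = $28,686.52
Referral share: 24% of $28,686.52 = $6,884.76; lead counsel retains $28,686.52 − $6,884.76 = $21,801.76.

$21,801.76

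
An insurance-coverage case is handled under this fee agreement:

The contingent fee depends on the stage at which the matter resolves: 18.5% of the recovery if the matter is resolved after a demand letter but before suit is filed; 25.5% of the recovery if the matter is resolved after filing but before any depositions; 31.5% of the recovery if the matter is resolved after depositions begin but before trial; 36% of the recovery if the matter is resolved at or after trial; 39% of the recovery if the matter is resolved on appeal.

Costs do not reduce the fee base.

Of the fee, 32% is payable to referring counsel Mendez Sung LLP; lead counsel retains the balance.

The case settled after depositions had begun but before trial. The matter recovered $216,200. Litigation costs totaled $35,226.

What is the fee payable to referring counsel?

$21,792.96

Fee base is the gross recovery, $216,200; costs are reimbursed separately.
The matter settled after depositions had begun but before trial, so the 31.5% rate applies.
$216,200 × 31.5% = $68,103.00
Referral share: 32% of $68,103.00 = $21,792.96; lead counsel retains $68,103.00 − $21,792.96 = $46,310.04.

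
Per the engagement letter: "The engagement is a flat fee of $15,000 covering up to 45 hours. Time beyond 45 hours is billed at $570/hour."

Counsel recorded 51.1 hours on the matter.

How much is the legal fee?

$18,477.00

Flat fee: $15,000.00
Excess hours: 51.1 − 45 = 6.1
Overrun: 6.1 × $570 = $3,477.00
Total: $15,000.00 + $3,477.00 = $18,477.00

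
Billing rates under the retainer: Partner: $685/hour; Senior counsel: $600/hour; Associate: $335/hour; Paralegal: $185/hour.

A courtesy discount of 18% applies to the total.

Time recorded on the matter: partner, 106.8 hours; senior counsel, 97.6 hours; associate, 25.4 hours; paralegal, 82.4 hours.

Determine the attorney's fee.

$127,486.22

Partner: 106.8 × $685 = $73,158.00
Senior counsel: 97.6 × $600 = $58,560.00
Associate: 25.4 × $335 = $8,509.00
Paralegal: 82.4 × $185 = $15,244.00
Subtotal: $155,471.00
Less 18% discount: −$27,984.78
Total: $155,471.00 − $27,984.78 = $127,486.22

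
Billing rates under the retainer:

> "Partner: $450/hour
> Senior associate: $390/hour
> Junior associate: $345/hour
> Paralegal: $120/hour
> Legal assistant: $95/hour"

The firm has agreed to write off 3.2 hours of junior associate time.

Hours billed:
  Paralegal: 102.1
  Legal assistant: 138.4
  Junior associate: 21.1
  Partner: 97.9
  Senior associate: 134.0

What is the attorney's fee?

Partner: 97.9 × $450 = $44,055.00
Senior associate: 134.0 × $390 = $52,260.00
Junior associate: 21.1 × $345 = $7,279.50
Paralegal: 102.1 × $120 = $12,252.00
Legal assistant: 138.4 × $95 = $13,148.00
Subtotal: $128,994.50
Write-off: 3.2 × $345 = $1,104.00
Total: $128,994.50 − $1,104.00 = $127,890.50

$127,890.50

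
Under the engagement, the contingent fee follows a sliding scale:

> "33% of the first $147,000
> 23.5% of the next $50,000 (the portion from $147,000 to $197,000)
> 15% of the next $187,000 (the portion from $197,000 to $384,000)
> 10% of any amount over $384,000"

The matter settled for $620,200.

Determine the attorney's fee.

$111,930.00

First $147,000 at 33% = $48,510.00
Next $50,000 at 23.5% = $11,750.00
Next $187,000 at 15% = $28,050.00
Remaining $236,200 at 10% = $23,620.00
Fee: $48,510.00 + $11,750.00 + $28,050.00 + $23,620.00 = $111,930.00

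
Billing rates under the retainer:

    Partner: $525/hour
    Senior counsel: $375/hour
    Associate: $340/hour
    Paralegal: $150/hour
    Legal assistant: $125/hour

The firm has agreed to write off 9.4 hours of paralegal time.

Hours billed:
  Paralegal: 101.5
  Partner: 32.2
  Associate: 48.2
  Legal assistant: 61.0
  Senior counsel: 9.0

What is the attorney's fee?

Partner: 32.2 × $525 = $16,905.00
Senior counsel: 9.0 × $375 = $3,375.00
Associate: 48.2 × $340 = $16,388.00
Paralegal: 101.5 × $150 = $15,225.00
Legal assistant: 61.0 × $125 = $7,625.00
Subtotal: $59,518.00
Write-off: 9.4 × $150 = $1,410.00
Total: $59,518.00 − $1,410.00 = $58,108.00

$58,108.00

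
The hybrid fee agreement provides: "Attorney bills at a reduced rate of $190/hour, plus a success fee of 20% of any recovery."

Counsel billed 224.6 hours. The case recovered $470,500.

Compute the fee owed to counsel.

Hourly: 224.6 × $190 = $42,674.00
Success fee: 20% of $470,500 = $94,100.00
Total: $42,674.00 + $94,100.00 = $136,774.00

$136,774.00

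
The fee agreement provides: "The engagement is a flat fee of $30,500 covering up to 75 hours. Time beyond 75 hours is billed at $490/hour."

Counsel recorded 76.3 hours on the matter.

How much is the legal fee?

$31,137.00

Flat fee: $30,500.00
Excess hours: 76.3 − 75 = 1.3
Overrun: 1.3 × $490 = $637.00
Total: $30,500.00 + $637.00 = $31,137.00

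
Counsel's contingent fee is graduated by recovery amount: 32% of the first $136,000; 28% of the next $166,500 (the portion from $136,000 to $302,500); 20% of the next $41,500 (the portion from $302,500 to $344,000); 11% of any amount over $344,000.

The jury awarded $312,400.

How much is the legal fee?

$92,120.00

First $136,000 at 32% = $43,520.00
Next $166,500 at 28% = $46,620.00
Remaining $9,900 at 20% = $1,980.00
Fee: $43,520.00 + $46,620.00 + $1,980.00 = $92,120.00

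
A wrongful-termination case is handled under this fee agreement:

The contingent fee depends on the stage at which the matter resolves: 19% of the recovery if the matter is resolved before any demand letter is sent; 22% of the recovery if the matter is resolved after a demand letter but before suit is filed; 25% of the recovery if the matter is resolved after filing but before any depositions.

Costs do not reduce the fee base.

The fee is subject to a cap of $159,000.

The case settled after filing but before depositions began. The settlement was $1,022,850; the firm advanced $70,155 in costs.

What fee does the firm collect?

$159,000.00

Fee base is the gross recovery, $1,022,850; costs are reimbursed separately.
The matter settled after filing but before depositions began, so the 25% rate applies.
$1,022,850 × 25% = $255,712.50
$255,712.50 exceeds the $159,000 cap, so the fee is capped at $159,000.00.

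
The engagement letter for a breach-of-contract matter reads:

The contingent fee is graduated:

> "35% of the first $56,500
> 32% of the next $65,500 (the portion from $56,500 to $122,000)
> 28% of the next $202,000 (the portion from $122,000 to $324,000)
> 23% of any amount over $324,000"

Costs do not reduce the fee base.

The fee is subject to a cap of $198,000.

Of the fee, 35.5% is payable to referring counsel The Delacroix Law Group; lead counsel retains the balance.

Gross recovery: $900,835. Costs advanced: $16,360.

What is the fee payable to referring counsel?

$70,290.00

Fee base is the gross recovery, $900,835; costs are reimbursed separately.
First $56,500 at 35% = $19,775.00
Next $65,500 at 32% = $20,960.00
Next $202,000 at 28% = $56,560.00
Remaining $576,835 at 23% = $132,672.05
Fee: $19,775.00 + $20,960.00 + $56,560.00 + $132,672.05 = $229,967.05
$229,967.05 exceeds the $198,000 cap, so the fee is capped at $198,000.00.
Referral share: 35.5% of $198,000.00 = $70,290.00; lead counsel retains $198,000.00 − $70,290.00 = $127,710.00.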